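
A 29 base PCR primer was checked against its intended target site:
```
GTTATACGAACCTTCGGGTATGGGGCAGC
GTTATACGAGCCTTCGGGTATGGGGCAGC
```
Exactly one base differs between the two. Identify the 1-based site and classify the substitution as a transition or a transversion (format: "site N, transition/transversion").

site 10, transition

Site 10 changes A→G. A is a purine and G is a purine, so this is a transition.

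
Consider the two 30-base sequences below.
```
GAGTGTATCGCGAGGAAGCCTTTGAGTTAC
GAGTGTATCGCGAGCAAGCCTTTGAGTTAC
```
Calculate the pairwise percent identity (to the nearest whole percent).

97%

1 position differs (15), so 29 of 30 match: 29/30 = 96.67%.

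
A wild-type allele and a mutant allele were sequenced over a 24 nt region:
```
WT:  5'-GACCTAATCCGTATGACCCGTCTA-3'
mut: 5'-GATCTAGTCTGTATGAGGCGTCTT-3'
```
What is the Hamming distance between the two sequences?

6

Comparing position by position, 6 sites differ: 3 (C/T), 7 (A/G), 10 (C/T), 17 (C/G), 18 (C/G), 24 (A/T).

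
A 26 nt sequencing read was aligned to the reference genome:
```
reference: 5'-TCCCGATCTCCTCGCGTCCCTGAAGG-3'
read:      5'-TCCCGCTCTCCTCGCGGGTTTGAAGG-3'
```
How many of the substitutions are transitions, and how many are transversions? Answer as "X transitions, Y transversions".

Mismatches (1-based):
base 6: A→C (purine→pyrimidine, transversion)
base 17: T→G (pyrimidine→purine, transversion)
base 18: C→G (pyrimidine→purine, transversion)
base 19: C→T (pyrimidine→pyrimidine, transition)
base 20: C→T (pyrimidine→pyrimidine, transition)

2 transitions, 3 transversions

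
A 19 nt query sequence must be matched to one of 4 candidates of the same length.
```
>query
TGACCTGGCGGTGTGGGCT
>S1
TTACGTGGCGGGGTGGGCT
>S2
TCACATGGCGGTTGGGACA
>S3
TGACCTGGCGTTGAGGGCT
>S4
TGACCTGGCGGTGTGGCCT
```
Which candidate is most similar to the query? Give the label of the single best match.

Hamming distances to query — S1: 3; S2: 6; S3: 2; S4: 1.
Smallest is S4 with 1 mismatch.

S4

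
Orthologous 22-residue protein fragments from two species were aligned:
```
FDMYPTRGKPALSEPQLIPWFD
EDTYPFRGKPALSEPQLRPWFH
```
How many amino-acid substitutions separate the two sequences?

5

The sequences differ at positions 1, 3, 6, 18, 22 (1-based) — 5 in total.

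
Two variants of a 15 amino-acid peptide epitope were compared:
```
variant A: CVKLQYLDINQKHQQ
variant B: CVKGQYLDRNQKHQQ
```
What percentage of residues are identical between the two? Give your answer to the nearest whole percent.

2 positions differ (4, 9), so 13 of 15 match: 13/15 = 86.67%.

87%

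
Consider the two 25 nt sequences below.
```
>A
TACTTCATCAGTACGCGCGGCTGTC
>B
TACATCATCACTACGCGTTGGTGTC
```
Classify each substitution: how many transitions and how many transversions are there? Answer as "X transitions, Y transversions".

Transitions (purine↔purine or pyrimidine↔pyrimidine): 18 C→T.
Transversions (purine↔pyrimidine): 4 T→A, 11 G→C, 19 G→T, 21 C→G.

1 transition, 4 transversions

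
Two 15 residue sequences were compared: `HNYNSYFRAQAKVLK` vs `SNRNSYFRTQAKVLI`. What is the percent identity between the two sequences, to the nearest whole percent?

73%

4 positions differ (1, 3, 9, 15), so 11 of 15 match: 11/15 = 73.33%.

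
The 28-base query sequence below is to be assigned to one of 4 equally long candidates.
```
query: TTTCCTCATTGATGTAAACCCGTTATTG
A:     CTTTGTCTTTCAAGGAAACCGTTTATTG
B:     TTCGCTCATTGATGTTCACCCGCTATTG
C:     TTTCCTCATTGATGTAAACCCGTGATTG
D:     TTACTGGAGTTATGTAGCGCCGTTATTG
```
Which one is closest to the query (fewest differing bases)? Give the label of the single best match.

C

A differs at 9 bases; B differs at 5 bases; C differs at 1 base; D differs at 9 bases. The closest is C.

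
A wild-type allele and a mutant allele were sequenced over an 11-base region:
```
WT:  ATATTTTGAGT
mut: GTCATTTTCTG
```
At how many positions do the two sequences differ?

The sequences differ at positions 1, 3, 4, 8, 9, 10, 11 (1-based) — 7 in total.

7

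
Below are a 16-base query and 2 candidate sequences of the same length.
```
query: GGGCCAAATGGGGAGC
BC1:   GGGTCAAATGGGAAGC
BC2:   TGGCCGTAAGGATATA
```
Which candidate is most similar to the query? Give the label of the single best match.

BC1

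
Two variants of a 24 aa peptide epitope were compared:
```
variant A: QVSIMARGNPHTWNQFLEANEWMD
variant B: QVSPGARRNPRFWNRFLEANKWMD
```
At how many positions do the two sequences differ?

The sequences differ at positions 4, 5, 8, 11, 12, 15, 21 (1-based) — 7 in total.

7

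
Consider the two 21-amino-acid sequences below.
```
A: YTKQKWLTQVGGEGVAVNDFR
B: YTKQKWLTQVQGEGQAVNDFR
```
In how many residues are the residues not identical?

2

The sequences differ at residues 11, 15 (1-based) — 2 in total.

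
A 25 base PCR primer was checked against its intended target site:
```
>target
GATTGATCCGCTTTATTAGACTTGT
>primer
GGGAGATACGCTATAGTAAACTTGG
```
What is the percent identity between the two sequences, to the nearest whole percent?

68%

Mismatches at positions 2, 3, 4, 8, 13, 16, 19, 25 (1-based): 8 of 25.
Identical positions: 17/25 = 68% → 68%.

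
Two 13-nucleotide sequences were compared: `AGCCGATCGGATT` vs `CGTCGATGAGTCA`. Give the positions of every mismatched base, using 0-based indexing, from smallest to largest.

0, 2, 7, 8, 10, 11, 12

Scanning 0-based: 0: A/C; 2: C/T; 7: C/G; 8: G/A; 10: A/T; 11: T/C; 12: T/A.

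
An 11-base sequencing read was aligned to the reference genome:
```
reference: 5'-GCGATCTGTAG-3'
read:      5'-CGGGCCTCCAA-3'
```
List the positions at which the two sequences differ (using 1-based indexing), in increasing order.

Scanning 1-based: 1: G/C; 2: C/G; 4: A/G; 5: T/C; 8: G/C; 9: T/C; 11: G/A.

1, 2, 4, 5, 8, 9, 11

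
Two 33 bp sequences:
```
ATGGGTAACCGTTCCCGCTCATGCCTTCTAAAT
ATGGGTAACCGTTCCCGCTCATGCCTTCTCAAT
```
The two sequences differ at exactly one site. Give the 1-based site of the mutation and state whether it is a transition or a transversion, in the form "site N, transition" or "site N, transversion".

site 30, transversion

Site 30 changes A→C. A is a purine and C is a pyrimidine, so this is a transversion.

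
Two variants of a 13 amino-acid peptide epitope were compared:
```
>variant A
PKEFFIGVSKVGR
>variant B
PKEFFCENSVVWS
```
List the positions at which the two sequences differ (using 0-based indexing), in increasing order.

Differences at position 5 (I→C), position 6 (G→E), position 7 (V→N), position 9 (K→V), position 11 (G→W), position 12 (R→S).

5, 6, 7, 9, 11, 12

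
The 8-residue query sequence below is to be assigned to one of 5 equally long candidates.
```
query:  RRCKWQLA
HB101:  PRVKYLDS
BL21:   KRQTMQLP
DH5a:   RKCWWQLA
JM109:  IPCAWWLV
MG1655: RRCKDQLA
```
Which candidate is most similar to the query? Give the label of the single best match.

Hamming distances to query — HB101: 6; BL21: 5; DH5a: 2; JM109: 5; MG1655: 1.
Smallest is MG1655 with 1 mismatch.

MG1655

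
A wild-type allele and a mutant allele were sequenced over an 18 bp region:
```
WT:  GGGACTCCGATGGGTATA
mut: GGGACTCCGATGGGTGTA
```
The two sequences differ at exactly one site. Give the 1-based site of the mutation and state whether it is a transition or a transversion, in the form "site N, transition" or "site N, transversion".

Site 16 changes A→G. A is a purine and G is a purine, so this is a transition.

site 16, transition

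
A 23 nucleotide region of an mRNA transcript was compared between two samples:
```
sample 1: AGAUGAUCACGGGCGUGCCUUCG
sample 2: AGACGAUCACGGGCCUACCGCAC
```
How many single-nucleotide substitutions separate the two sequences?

Comparing position by position, 7 positions differ: 4 (U/C), 15 (G/C), 17 (G/A), 20 (U/G), 21 (U/C), 22 (C/A), 23 (G/C).

7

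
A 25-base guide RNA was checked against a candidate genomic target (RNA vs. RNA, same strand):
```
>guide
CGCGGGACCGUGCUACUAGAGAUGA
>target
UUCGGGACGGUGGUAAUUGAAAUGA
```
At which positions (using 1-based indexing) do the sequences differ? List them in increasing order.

1, 2, 9, 13, 16, 18, 21

Scanning 1-based: 1: C/U; 2: G/U; 9: C/G; 13: C/G; 16: C/A; 18: A/U; 21: G/A.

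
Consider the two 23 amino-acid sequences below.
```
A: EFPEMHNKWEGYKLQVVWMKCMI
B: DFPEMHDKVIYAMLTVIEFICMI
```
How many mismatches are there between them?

12

Comparing position by position, 12 residues differ: 1 (E/D), 7 (N/D), 9 (W/V), 10 (E/I), 11 (G/Y), 12 (Y/A), 13 (K/M), 15 (Q/T), 17 (V/I), 18 (W/E), 19 (M/F), 20 (K/I).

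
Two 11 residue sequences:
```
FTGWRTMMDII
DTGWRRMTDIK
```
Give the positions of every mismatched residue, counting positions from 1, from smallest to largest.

Scanning 1-based: 1: F/D; 6: T/R; 8: M/T; 11: I/K.

1, 6, 8, 11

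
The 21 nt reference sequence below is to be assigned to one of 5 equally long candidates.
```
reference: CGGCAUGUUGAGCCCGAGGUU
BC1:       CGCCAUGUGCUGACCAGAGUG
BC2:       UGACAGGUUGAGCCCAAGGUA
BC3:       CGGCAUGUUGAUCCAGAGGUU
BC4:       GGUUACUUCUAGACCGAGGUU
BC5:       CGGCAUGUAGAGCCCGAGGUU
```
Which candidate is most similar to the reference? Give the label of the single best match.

Hamming distances to reference — BC1: 9; BC2: 5; BC3: 2; BC4: 8; BC5: 1.
Smallest is BC5 with 1 mismatch.

BC5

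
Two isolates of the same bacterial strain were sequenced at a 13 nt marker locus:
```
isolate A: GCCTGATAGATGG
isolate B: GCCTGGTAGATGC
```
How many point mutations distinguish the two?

2

Mismatches (1-based): position 6: A→G; position 13: G→C.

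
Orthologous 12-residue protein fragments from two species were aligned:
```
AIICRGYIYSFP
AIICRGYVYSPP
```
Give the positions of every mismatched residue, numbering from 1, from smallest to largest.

8, 11

Differences at position 8 (I→V), position 11 (F→P).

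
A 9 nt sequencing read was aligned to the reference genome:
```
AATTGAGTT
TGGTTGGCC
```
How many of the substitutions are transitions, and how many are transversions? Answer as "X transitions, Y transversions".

4 transitions, 3 transversions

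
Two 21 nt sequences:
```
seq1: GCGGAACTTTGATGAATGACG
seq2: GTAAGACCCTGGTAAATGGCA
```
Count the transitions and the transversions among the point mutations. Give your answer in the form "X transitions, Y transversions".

10 transitions, 0 transversions

Mismatches (1-based):
position 2: C→T (pyrimidine→pyrimidine, transition)
position 3: G→A (purine→purine, transition)
position 4: G→A (purine→purine, transition)
position 5: A→G (purine→purine, transition)
position 8: T→C (pyrimidine→pyrimidine, transition)
position 9: T→C (pyrimidine→pyrimidine, transition)
position 12: A→G (purine→purine, transition)
position 14: G→A (purine→purine, transition)
position 19: A→G (purine→purine, transition)
position 21: G→A (purine→purine, transition)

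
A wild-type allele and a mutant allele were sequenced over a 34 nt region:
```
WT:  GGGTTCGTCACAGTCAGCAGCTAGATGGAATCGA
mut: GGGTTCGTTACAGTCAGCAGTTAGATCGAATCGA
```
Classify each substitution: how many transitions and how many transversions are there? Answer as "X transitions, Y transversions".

Transitions (purine↔purine or pyrimidine↔pyrimidine): 9 C→T, 21 C→T.
Transversions (purine↔pyrimidine): 27 G→C.

2 transitions, 1 transversion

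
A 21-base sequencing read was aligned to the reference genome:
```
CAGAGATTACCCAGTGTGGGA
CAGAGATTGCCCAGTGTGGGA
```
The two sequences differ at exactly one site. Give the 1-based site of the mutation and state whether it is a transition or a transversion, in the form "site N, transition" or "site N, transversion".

site 9, transition

The sequences differ only at site 9: A→G (purine→purine), a transition.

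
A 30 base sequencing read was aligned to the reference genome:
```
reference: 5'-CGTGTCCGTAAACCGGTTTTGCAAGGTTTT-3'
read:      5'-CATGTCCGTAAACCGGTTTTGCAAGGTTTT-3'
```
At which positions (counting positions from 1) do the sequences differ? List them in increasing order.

2

Differences at position 2 (G→A).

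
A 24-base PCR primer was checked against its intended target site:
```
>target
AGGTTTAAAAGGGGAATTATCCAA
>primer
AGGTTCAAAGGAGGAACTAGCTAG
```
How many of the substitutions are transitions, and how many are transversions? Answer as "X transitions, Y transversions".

Mismatches (1-based):
position 6: T→C (pyrimidine→pyrimidine, transition)
position 10: A→G (purine→purine, transition)
position 12: G→A (purine→purine, transition)
position 17: T→C (pyrimidine→pyrimidine, transition)
position 20: T→G (pyrimidine→purine, transversion)
position 22: C→T (pyrimidine→pyrimidine, transition)
position 24: A→G (purine→purine, transition)

6 transitions, 1 transversion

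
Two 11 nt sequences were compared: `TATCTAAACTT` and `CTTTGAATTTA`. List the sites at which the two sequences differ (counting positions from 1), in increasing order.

1, 2, 4, 5, 8, 9, 11

Differences at site 1 (T→C), site 2 (A→T), site 4 (C→T), site 5 (T→G), site 8 (A→T), site 9 (C→T), site 11 (T→A).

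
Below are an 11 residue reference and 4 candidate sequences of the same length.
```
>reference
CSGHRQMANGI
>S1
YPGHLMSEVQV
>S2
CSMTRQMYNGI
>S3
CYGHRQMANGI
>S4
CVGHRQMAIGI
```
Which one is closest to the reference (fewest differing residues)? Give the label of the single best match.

S3

S1 differs at 9 residues; S2 differs at 3 residues; S3 differs at 1 residue; S4 differs at 2 residues. The closest is S3.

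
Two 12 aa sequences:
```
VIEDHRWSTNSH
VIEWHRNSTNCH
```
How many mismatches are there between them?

3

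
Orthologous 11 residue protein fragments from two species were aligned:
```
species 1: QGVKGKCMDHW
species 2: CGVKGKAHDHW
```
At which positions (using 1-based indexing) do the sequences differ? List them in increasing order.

1, 7, 8

Scanning 1-based: 1: Q/C; 7: C/A; 8: M/H.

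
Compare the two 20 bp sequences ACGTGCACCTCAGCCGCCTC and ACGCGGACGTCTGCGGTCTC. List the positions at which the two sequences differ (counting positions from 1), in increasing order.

Differences at position 4 (T→C), position 6 (C→G), position 9 (C→G), position 12 (A→T), position 15 (C→G), position 17 (C→T).

4, 6, 9, 12, 15, 17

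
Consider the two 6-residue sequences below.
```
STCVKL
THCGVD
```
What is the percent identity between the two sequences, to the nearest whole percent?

5 positions differ (1, 2, 4, 5, 6), so 1 of 6 match: 1/6 = 16.67%.

17%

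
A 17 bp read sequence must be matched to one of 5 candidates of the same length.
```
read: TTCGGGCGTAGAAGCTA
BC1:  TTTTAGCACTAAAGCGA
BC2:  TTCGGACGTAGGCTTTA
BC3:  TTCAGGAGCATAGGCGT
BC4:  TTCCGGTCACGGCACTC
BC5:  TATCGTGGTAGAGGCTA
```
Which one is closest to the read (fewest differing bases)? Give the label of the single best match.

Hamming distances to read — BC1: 8; BC2: 5; BC3: 7; BC4: 9; BC5: 6.
Smallest is BC2 with 5 mismatches.

BC2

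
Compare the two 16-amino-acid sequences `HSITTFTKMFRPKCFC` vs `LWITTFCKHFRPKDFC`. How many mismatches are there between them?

5

Comparing position by position, 5 positions differ: 1 (H/L), 2 (S/W), 7 (T/C), 9 (M/H), 14 (C/D).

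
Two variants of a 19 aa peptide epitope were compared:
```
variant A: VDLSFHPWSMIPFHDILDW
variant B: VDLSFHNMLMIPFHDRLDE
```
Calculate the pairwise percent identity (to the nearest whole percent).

74%

Mismatches at positions 7, 8, 9, 16, 19 (1-based): 5 of 19.
Identical positions: 14/19 = 73.68% → 74%.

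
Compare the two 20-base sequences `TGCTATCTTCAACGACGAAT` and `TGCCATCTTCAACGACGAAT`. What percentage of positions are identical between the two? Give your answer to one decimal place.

1 position differs (4), so 19 of 20 match: 19/20 = 95%.

95.0%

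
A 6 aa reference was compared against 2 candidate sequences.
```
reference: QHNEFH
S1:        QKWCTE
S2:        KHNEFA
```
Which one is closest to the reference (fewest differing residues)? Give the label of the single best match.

S2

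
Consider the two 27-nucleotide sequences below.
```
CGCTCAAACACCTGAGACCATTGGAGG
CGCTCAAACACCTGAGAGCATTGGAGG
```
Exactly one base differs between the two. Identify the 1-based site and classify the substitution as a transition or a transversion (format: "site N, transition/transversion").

site 18, transversion

The sequences differ only at site 18: C→G (pyrimidine→purine), a transversion.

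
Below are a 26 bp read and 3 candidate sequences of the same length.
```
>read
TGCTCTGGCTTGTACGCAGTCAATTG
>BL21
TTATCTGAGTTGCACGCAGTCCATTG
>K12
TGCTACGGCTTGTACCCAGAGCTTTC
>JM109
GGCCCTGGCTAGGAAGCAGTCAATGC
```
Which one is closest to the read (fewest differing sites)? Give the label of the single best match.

BL21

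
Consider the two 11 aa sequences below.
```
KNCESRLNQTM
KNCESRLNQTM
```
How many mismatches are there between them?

0

No positions differ; the sequences are identical.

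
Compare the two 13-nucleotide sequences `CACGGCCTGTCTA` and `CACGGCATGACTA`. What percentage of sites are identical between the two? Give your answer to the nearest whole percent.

2 positions differ (7, 10), so 11 of 13 match: 11/13 = 84.62%.

85%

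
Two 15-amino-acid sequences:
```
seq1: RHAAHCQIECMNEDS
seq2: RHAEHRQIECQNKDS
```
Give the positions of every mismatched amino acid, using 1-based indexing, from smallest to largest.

4, 6, 11, 13

Scanning 1-based: 4: A/E; 6: C/R; 11: M/Q; 13: E/K.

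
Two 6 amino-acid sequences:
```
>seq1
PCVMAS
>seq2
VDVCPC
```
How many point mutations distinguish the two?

5

Comparing position by position, 5 residues differ: 1 (P/V), 2 (C/D), 4 (M/C), 5 (A/P), 6 (S/C).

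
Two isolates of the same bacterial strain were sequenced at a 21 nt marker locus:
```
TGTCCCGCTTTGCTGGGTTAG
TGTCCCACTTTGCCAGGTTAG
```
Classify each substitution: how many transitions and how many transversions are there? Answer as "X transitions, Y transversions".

3 transitions, 0 transversions

Mismatches (1-based):
site 7: G→A (purine→purine, transition)
site 14: T→C (pyrimidine→pyrimidine, transition)
site 15: G→A (purine→purine, transition)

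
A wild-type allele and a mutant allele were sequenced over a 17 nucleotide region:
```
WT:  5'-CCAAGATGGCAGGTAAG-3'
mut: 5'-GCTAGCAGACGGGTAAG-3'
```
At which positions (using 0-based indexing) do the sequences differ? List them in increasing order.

Differences at position 0 (C→G), position 2 (A→T), position 5 (A→C), position 6 (T→A), position 8 (G→A), position 10 (A→G).

0, 2, 5, 6, 8, 10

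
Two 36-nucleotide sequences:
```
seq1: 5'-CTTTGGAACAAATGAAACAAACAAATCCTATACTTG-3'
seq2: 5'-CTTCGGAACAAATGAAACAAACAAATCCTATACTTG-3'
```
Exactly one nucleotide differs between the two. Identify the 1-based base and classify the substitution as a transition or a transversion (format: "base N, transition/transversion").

The sequences differ only at base 4: T→C (pyrimidine→pyrimidine), a transition.

base 4, transition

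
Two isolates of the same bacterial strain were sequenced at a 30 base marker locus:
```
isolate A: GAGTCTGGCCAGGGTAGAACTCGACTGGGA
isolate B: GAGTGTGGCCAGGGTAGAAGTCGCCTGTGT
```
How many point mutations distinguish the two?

The sequences differ at bases 5, 20, 24, 28, 30 (1-based) — 5 in total.

5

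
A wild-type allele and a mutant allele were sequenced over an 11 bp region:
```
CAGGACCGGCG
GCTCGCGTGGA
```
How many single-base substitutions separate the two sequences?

Comparing position by position, 9 bases differ: 1 (C/G), 2 (A/C), 3 (G/T), 4 (G/C), 5 (A/G), 7 (C/G), 8 (G/T), 10 (C/G), 11 (G/A).

9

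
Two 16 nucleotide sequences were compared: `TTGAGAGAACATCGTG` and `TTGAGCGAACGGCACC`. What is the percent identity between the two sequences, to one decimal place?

Mismatches at positions 6, 11, 12, 14, 15, 16 (1-based): 6 of 16.
Identical positions: 10/16 = 62.5% → 62.5%.

62.5%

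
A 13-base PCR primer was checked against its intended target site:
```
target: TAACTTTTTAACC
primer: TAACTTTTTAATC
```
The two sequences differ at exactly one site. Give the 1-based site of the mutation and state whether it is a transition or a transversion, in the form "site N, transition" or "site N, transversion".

site 12, transition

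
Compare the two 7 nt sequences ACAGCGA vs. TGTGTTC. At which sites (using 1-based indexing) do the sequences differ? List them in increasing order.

Differences at site 1 (A→T), site 2 (C→G), site 3 (A→T), site 5 (C→T), site 6 (G→T), site 7 (A→C).

1, 2, 3, 5, 6, 7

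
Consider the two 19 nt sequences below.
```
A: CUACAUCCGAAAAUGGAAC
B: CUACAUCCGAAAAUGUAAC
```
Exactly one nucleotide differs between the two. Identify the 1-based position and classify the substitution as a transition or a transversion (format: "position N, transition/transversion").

Position 16 changes G→U. G is a purine and U is a pyrimidine, so this is a transversion.

position 16, transversion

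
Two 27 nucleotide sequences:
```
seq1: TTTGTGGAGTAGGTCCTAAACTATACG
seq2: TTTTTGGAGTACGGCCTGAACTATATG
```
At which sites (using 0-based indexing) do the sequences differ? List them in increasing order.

Differences at site 3 (G→T), site 11 (G→C), site 13 (T→G), site 17 (A→G), site 25 (C→T).

3, 11, 13, 17, 25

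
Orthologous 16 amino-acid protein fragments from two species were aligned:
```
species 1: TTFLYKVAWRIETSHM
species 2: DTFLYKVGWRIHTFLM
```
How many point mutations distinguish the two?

5

Mismatches (1-based): residue 1: T→D; residue 8: A→G; residue 12: E→H; residue 14: S→F; residue 15: H→L.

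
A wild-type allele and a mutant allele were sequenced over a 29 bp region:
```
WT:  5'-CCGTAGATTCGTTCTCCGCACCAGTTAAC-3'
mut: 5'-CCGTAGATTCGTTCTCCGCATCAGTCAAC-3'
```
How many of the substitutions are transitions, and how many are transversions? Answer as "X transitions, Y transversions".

Mismatches (1-based):
base 21: C→T (pyrimidine→pyrimidine, transition)
base 26: T→C (pyrimidine→pyrimidine, transition)

2 transitions, 0 transversions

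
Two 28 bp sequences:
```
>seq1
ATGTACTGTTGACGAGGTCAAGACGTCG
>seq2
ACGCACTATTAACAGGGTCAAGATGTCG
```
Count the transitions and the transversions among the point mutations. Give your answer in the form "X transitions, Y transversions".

Transitions (purine↔purine or pyrimidine↔pyrimidine): 2 T→C, 4 T→C, 8 G→A, 11 G→A, 14 G→A, 15 A→G, 24 C→T.
Transversions (purine↔pyrimidine): none.

7 transitions, 0 transversions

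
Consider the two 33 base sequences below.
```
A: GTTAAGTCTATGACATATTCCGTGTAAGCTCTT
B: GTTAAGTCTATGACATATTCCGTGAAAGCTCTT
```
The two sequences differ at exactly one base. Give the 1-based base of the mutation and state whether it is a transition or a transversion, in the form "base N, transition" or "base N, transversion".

The sequences differ only at base 25: T→A (pyrimidine→purine), a transversion.

base 25, transversion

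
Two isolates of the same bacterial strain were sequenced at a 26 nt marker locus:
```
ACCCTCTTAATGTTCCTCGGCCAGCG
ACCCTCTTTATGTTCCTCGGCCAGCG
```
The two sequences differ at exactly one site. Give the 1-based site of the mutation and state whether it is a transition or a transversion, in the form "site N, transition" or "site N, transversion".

site 9, transversion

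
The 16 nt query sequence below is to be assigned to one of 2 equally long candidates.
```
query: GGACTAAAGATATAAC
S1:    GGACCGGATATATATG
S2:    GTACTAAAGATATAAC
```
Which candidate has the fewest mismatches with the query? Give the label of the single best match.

Hamming distances to query — S1: 6; S2: 1.
Smallest is S2 with 1 mismatch.

S2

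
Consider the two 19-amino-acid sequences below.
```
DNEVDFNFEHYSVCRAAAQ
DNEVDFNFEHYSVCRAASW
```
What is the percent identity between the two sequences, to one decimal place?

2 positions differ (18, 19), so 17 of 19 match: 17/19 = 89.47%.

89.5%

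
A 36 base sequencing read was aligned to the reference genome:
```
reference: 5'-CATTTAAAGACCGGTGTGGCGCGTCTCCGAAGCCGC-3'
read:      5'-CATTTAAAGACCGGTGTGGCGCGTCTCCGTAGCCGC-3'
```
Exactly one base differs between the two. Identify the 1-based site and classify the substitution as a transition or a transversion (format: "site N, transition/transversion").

site 30, transversion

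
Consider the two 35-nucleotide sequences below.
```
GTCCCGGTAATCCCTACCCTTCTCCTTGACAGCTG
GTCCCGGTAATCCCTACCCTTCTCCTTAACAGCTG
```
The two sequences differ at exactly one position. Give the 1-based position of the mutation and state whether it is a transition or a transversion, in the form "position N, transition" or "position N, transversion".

position 28, transition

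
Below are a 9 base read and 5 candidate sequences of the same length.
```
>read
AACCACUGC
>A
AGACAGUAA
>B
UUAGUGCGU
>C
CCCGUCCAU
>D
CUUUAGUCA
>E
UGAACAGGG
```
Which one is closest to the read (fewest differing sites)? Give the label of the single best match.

A

A differs at 5 sites; B differs at 8 sites; C differs at 7 sites; D differs at 7 sites; E differs at 8 sites. The closest is A.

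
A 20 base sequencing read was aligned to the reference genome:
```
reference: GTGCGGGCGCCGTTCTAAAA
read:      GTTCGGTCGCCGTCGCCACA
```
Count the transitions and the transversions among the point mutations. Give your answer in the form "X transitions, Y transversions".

Mismatches (1-based):
base 3: G→T (purine→pyrimidine, transversion)
base 7: G→T (purine→pyrimidine, transversion)
base 14: T→C (pyrimidine→pyrimidine, transition)
base 15: C→G (pyrimidine→purine, transversion)
base 16: T→C (pyrimidine→pyrimidine, transition)
base 17: A→C (purine→pyrimidine, transversion)
base 19: A→C (purine→pyrimidine, transversion)

2 transitions, 5 transversions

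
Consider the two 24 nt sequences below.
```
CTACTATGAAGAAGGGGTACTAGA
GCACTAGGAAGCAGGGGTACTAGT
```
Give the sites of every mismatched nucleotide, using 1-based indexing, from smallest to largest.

1, 2, 7, 12, 24

Differences at site 1 (C→G), site 2 (T→C), site 7 (T→G), site 12 (A→C), site 24 (A→T).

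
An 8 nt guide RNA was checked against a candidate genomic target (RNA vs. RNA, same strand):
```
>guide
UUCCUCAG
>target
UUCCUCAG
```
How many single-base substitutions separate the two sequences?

0

No positions differ; the sequences are identical.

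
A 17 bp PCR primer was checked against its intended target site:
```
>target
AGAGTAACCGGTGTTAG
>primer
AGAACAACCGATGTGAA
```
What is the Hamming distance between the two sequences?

The sequences differ at bases 4, 5, 11, 15, 17 (1-based) — 5 in total.

5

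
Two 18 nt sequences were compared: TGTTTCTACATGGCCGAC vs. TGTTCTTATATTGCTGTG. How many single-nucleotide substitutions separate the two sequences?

7

Mismatches (1-based): position 5: T→C; position 6: C→T; position 9: C→T; position 12: G→T; position 15: C→T; position 17: A→T; position 18: C→G.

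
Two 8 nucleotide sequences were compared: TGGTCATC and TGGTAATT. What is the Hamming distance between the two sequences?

2

Mismatches (1-based): site 5: C→A; site 8: C→T.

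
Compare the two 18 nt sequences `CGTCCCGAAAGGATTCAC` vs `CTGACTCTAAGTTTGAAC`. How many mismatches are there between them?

10

Comparing position by position, 10 bases differ: 2 (G/T), 3 (T/G), 4 (C/A), 6 (C/T), 7 (G/C), 8 (A/T), 12 (G/T), 13 (A/T), 15 (T/G), 16 (C/A).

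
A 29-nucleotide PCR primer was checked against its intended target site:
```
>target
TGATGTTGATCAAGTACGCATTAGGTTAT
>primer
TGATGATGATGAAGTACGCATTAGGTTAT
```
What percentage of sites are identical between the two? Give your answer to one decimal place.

2 positions differ (6, 11), so 27 of 29 match: 27/29 = 93.1%.

93.1%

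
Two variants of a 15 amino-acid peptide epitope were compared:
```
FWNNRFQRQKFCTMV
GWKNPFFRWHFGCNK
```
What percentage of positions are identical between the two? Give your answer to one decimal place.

Mismatches at positions 1, 3, 5, 7, 9, 10, 12, 13, 14, 15 (1-based): 10 of 15.
Identical positions: 5/15 = 33.33% → 33.3%.

33.3%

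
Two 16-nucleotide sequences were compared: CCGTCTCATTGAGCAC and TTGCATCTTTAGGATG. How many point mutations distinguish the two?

10

Comparing position by position, 10 bases differ: 1 (C/T), 2 (C/T), 4 (T/C), 5 (C/A), 8 (A/T), 11 (G/A), 12 (A/G), 14 (C/A), 15 (A/T), 16 (C/G).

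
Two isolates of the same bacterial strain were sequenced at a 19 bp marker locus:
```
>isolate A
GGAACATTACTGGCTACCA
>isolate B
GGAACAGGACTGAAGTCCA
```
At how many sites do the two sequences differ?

6

The sequences differ at sites 7, 8, 13, 14, 15, 16 (1-based) — 6 in total.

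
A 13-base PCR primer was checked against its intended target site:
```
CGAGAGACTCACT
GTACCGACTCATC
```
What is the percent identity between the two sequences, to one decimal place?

53.8%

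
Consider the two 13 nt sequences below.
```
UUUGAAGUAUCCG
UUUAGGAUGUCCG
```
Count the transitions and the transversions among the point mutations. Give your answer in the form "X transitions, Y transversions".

5 transitions, 0 transversions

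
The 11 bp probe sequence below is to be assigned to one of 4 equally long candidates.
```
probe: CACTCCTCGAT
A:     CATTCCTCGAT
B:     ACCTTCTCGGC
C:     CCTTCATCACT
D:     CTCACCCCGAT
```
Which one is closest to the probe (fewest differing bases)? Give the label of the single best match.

A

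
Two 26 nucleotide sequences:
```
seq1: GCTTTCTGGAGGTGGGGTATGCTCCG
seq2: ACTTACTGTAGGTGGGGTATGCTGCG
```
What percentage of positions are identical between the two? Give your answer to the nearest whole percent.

4 positions differ (1, 5, 9, 24), so 22 of 26 match: 22/26 = 84.62%.

85%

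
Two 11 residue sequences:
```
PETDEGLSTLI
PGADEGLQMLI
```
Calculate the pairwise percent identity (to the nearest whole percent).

4 positions differ (2, 3, 8, 9), so 7 of 11 match: 7/11 = 63.64%.

64%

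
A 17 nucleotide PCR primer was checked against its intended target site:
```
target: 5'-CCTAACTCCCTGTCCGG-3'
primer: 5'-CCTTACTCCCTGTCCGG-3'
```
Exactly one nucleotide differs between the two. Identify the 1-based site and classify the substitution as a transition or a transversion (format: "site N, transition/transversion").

Site 4 changes A→T. A is a purine and T is a pyrimidine, so this is a transversion.

site 4, transversion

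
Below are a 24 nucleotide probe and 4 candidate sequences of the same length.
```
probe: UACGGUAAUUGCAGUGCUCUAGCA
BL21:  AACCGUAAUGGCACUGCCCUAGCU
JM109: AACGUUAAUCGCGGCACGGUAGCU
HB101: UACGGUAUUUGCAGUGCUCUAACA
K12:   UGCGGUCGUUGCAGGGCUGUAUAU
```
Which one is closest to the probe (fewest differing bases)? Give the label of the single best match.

HB101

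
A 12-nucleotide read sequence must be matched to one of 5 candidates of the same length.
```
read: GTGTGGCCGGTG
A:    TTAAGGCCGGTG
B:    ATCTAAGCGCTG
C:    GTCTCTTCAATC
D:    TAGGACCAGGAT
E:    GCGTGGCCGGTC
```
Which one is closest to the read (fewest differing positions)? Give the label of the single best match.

E

Hamming distances to read — A: 3; B: 6; C: 7; D: 8; E: 2.
Smallest is E with 2 mismatches.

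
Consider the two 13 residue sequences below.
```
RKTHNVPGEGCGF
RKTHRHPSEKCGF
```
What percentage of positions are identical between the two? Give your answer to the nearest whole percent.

4 positions differ (5, 6, 8, 10), so 9 of 13 match: 9/13 = 69.23%.

69%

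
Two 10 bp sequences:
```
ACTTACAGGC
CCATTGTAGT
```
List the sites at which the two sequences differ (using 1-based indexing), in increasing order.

Differences at site 1 (A→C), site 3 (T→A), site 5 (A→T), site 6 (C→G), site 7 (A→T), site 8 (G→A), site 10 (C→T).

1, 3, 5, 6, 7, 8, 10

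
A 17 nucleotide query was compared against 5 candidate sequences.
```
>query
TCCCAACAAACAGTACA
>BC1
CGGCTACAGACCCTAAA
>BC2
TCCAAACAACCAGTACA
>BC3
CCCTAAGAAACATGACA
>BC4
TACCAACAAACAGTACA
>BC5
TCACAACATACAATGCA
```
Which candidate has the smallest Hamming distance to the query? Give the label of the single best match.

BC1 differs at 8 sites; BC2 differs at 2 sites; BC3 differs at 5 sites; BC4 differs at 1 site; BC5 differs at 4 sites. The closest is BC4.

BC4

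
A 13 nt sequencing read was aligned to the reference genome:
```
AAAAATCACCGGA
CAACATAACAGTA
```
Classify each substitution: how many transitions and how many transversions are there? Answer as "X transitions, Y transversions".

0 transitions, 5 transversions

Mismatches (1-based):
base 1: A→C (purine→pyrimidine, transversion)
base 4: A→C (purine→pyrimidine, transversion)
base 7: C→A (pyrimidine→purine, transversion)
base 10: C→A (pyrimidine→purine, transversion)
base 12: G→T (purine→pyrimidine, transversion)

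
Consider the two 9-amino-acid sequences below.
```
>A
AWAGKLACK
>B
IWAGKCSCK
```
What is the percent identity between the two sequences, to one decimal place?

66.7%

3 positions differ (1, 6, 7), so 6 of 9 match: 6/9 = 66.67%.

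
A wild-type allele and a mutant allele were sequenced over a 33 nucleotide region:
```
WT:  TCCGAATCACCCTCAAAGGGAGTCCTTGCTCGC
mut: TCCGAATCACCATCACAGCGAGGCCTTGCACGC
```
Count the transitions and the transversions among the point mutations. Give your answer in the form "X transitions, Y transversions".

Mismatches (1-based):
position 12: C→A (pyrimidine→purine, transversion)
position 16: A→C (purine→pyrimidine, transversion)
position 19: G→C (purine→pyrimidine, transversion)
position 23: T→G (pyrimidine→purine, transversion)
position 30: T→A (pyrimidine→purine, transversion)

0 transitions, 5 transversions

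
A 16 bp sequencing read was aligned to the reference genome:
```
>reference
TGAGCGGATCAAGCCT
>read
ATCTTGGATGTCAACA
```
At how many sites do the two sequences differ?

11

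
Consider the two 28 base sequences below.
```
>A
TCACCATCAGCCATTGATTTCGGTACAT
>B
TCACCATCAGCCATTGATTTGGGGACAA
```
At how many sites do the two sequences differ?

3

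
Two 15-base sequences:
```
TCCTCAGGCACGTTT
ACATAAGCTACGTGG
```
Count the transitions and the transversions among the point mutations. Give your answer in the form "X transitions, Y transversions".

Mismatches (1-based):
position 1: T→A (pyrimidine→purine, transversion)
position 3: C→A (pyrimidine→purine, transversion)
position 5: C→A (pyrimidine→purine, transversion)
position 8: G→C (purine→pyrimidine, transversion)
position 9: C→T (pyrimidine→pyrimidine, transition)
position 14: T→G (pyrimidine→purine, transversion)
position 15: T→G (pyrimidine→purine, transversion)

1 transition, 6 transversions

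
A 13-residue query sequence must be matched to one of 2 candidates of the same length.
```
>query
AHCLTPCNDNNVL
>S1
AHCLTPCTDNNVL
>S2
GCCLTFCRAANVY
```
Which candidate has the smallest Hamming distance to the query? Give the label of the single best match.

Hamming distances to query — S1: 1; S2: 7.
Smallest is S1 with 1 mismatch.

S1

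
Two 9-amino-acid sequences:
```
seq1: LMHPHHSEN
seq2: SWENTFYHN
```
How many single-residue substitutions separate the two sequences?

Comparing position by position, 8 positions differ: 1 (L/S), 2 (M/W), 3 (H/E), 4 (P/N), 5 (H/T), 6 (H/F), 7 (S/Y), 8 (E/H).

8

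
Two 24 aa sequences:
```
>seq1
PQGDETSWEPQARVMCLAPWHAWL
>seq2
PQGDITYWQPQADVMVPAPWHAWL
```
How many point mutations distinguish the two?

6

The sequences differ at positions 5, 7, 9, 13, 16, 17 (1-based) — 6 in total.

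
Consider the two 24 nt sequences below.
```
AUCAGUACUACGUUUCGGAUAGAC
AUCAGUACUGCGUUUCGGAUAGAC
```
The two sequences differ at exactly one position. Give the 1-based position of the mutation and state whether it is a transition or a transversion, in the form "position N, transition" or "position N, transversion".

Position 10 changes A→G. A is a purine and G is a purine, so this is a transition.

position 10, transition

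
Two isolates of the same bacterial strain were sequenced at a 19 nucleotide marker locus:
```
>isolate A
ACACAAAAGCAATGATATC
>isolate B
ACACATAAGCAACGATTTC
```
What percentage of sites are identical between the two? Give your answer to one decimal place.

84.2%

3 positions differ (6, 13, 17), so 16 of 19 match: 16/19 = 84.21%.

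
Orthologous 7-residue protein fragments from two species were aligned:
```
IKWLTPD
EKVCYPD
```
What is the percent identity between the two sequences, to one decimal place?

4 positions differ (1, 3, 4, 5), so 3 of 7 match: 3/7 = 42.86%.

42.9%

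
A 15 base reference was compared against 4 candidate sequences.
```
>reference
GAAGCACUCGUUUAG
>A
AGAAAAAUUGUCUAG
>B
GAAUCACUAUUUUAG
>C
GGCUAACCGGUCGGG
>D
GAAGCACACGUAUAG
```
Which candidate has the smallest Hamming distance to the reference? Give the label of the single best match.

D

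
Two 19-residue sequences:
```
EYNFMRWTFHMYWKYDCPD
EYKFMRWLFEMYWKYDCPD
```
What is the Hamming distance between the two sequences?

3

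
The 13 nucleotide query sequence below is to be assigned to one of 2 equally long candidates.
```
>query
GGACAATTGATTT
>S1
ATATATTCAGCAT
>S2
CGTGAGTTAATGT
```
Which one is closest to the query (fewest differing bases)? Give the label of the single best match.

Hamming distances to query — S1: 9; S2: 6.
Smallest is S2 with 6 mismatches.

S2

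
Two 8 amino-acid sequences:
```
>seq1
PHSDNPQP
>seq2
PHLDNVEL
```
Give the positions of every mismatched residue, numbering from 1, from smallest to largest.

3, 6, 7, 8

Scanning 1-based: 3: S/L; 6: P/V; 7: Q/E; 8: P/L.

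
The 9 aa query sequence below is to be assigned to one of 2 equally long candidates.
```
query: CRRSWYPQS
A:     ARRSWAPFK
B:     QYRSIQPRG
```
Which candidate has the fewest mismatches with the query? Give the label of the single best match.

Hamming distances to query — A: 4; B: 6.
Smallest is A with 4 mismatches.

A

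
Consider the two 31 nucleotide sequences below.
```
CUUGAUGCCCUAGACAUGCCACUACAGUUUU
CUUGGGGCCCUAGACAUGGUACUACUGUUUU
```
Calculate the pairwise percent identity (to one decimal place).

Mismatches at positions 5, 6, 19, 20, 26 (1-based): 5 of 31.
Identical positions: 26/31 = 83.87% → 83.9%.

83.9%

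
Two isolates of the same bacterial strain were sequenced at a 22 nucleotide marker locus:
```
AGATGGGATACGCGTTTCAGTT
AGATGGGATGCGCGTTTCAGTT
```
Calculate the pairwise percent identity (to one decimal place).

95.5%

Mismatch at position 10 (1-based): 1 of 22.
Identical positions: 21/22 = 95.45% → 95.5%.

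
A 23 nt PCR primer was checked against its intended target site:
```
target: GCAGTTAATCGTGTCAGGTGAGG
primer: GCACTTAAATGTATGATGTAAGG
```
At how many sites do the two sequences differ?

7

The sequences differ at sites 4, 9, 10, 13, 15, 17, 20 (1-based) — 7 in total.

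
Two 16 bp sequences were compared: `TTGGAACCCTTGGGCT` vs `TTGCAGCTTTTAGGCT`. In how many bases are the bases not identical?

5

The sequences differ at bases 4, 6, 8, 9, 12 (1-based) — 5 in total.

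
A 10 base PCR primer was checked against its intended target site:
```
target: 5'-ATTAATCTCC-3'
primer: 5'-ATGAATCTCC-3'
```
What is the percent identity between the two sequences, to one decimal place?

90.0%

Mismatch at position 3 (1-based): 1 of 10.
Identical positions: 9/10 = 90% → 90.0%.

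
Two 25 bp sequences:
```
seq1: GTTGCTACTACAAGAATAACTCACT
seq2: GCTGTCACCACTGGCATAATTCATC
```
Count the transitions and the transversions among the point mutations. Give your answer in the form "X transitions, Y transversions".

8 transitions, 2 transversions

Transitions (purine↔purine or pyrimidine↔pyrimidine): 2 T→C, 5 C→T, 6 T→C, 9 T→C, 13 A→G, 20 C→T, 24 C→T, 25 T→C.
Transversions (purine↔pyrimidine): 12 A→T, 15 A→C.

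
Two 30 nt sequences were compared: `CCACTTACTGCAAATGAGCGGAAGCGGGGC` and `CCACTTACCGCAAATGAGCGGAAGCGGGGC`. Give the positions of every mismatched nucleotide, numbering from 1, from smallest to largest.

9

Scanning 1-based: 9: T/C.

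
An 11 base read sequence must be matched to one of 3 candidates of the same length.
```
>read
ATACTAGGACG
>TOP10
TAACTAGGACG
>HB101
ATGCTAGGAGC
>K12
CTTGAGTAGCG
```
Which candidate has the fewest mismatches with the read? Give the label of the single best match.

TOP10

TOP10 differs at 2 positions; HB101 differs at 3 positions; K12 differs at 8 positions. The closest is TOP10.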